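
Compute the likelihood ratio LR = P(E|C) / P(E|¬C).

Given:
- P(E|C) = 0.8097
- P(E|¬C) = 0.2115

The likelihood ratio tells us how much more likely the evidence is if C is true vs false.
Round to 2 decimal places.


Likelihood Ratio (LR) = P(E|C) / P(E|¬C)

LR = 0.8097 / 0.2115
   = 3.83

The evidence is 3.83 times more likely if C is true than if C is false.
LR > 1, so observing E raises the odds in favor of C.


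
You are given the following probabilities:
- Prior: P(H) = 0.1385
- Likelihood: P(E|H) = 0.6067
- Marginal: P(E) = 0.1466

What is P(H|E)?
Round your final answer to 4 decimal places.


Using Bayes' theorem:

P(H|E) = P(E|H) × P(H) / P(E)
       = 0.6067 × 0.1385 / 0.1466
       = 0.08402795 / 0.1466
       = 0.5732

The evidence strengthens our belief in H.
Prior: 0.1385 → Posterior: 0.5732


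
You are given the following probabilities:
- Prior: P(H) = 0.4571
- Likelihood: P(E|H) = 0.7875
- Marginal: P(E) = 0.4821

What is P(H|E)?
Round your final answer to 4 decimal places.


Using Bayes' theorem:

P(H|E) = P(E|H) × P(H) / P(E)
       = 0.7875 × 0.4571 / 0.4821
       = 0.35996625 / 0.4821
       = 0.7467

The evidence strengthens our belief in H.
Prior: 0.4571 → Posterior: 0.7467


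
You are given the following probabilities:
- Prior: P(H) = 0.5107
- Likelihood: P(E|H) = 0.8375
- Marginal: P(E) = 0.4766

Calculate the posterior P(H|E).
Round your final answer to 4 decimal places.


Using Bayes' theorem:

P(H|E) = P(E|H) × P(H) / P(E)
       = 0.8375 × 0.5107 / 0.4766
       = 0.42771125 / 0.4766
       = 0.8974

The evidence strengthens our belief in H.
Prior: 0.5107 → Posterior: 0.8974


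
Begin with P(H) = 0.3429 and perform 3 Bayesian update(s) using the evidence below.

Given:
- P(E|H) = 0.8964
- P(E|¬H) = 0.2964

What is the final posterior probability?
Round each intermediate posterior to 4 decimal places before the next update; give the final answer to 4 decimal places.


Sequential Bayesian updating:

Initial prior: P(H) = 0.3429

Update 1:
  P(E) = 0.8964 × 0.3429 + 0.2964 × 0.6571 = 0.30737556 + 0.19476444 = 0.50214000
  P(H|E) = 0.30737556 / 0.50214000 = 0.6121

Update 2:
  P(E) = 0.8964 × 0.6121 + 0.2964 × 0.3879 = 0.54868644 + 0.11497356 = 0.66366000
  P(H|E) = 0.54868644 / 0.66366000 = 0.8268

Update 3:
  P(E) = 0.8964 × 0.8268 + 0.2964 × 0.1732 = 0.74114352 + 0.05133648 = 0.79248000
  P(H|E) = 0.74114352 / 0.79248000 = 0.9352

Final posterior: 0.9352


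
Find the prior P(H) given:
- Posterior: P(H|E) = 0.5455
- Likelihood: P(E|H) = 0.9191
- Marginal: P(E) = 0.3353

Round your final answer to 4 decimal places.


From Bayes' theorem: P(H|E) = P(E|H) × P(H) / P(E)

Rearranging for P(H):
P(H) = P(H|E) × P(E) / P(E|H)
     = 0.5455 × 0.3353 / 0.9191
     = 0.18290615 / 0.9191
     = 0.1990


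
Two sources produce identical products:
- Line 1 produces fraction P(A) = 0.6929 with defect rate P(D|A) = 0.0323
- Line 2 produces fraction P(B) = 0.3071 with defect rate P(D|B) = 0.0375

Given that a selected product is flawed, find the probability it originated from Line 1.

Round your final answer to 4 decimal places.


Let A = from Line 1, D = flawed

Given:
- P(A) = 0.6929, P(B) = 0.3071
- P(D|A) = 0.0323, P(D|B) = 0.0375

Step 1: Find P(D)
P(D) = P(D|A)P(A) + P(D|B)P(B)
     = 0.0323 × 0.6929 + 0.0375 × 0.3071
     = 0.02238067 + 0.01151625
     = 0.03389692

Step 2: Apply Bayes' theorem
P(A|D) = P(D|A)P(A) / P(D)
       = 0.02238067 / 0.03389692
       = 0.6603


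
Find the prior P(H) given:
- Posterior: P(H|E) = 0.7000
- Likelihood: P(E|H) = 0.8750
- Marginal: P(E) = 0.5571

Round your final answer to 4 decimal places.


From Bayes' theorem: P(H|E) = P(E|H) × P(H) / P(E)

Rearranging for P(H):
P(H) = P(H|E) × P(E) / P(E|H)
     = 0.7000 × 0.5571 / 0.8750
     = 0.38997000 / 0.8750
     = 0.4457


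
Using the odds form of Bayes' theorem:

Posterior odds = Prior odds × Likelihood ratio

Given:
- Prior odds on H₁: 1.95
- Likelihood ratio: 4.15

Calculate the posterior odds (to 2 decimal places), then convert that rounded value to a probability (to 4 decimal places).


Step 1: Calculate posterior odds
Posterior odds = Prior odds × LR
               = 1.95 × 4.15
               = 8.09

Step 2: Convert to probability
P(H₁|E) = Posterior odds / (1 + Posterior odds)
       = 8.09 / (1 + 8.09)
       = 8.09 / 9.09
       = 0.8900

The evidence increased P(H₁) from 0.6610 to 0.8900.


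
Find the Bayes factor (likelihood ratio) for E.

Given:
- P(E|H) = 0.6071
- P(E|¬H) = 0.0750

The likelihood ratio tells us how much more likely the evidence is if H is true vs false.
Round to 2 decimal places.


Likelihood Ratio (LR) = P(E|H) / P(E|¬H)

LR = 0.6071 / 0.0750
   = 8.09

The evidence is 8.09 times more likely if H is true than if H is false.
Since LR > 1, the evidence supports H over ¬H.


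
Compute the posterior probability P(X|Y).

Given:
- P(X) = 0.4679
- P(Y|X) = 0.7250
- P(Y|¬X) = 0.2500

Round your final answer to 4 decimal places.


Bayes' theorem: P(X|Y) = P(Y|X) × P(X) / P(Y)

Step 1: Calculate P(Y) using law of total probability
P(Y) = P(Y|X)P(X) + P(Y|¬X)P(¬X)
     = 0.7250 × 0.4679 + 0.2500 × 0.5321
     = 0.33922750 + 0.13302500
     = 0.47225250

Step 2: Apply Bayes' theorem
P(X|Y) = P(Y|X) × P(X) / P(Y)
       = 0.33922750 / 0.47225250
       = 0.7183


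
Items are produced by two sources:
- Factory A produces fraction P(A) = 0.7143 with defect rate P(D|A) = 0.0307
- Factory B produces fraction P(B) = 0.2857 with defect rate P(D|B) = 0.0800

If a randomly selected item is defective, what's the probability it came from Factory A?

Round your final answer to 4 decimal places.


Let A = from Factory A, D = defective

Given:
- P(A) = 0.7143, P(B) = 0.2857
- P(D|A) = 0.0307, P(D|B) = 0.0800

Step 1: Find P(D)
P(D) = P(D|A)P(A) + P(D|B)P(B)
     = 0.0307 × 0.7143 + 0.0800 × 0.2857
     = 0.02192901 + 0.02285600
     = 0.04478501

Step 2: Apply Bayes' theorem
P(A|D) = P(D|A)P(A) / P(D)
       = 0.02192901 / 0.04478501
       = 0.4897


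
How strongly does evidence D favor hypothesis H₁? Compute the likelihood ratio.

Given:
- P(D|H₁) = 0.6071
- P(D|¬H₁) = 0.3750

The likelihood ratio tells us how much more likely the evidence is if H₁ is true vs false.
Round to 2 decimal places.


Likelihood Ratio (LR) = P(D|H₁) / P(D|¬H₁)

LR = 0.6071 / 0.3750
   = 1.62

The evidence is 1.62 times more likely if H₁ is true than if H₁ is false.
Since LR > 1, the evidence supports H₁ over ¬H₁.


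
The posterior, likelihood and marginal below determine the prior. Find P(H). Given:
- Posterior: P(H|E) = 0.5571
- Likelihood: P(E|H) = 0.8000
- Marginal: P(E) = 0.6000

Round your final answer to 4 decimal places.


From Bayes' theorem: P(H|E) = P(E|H) × P(H) / P(E)

Rearranging for P(H):
P(H) = P(H|E) × P(E) / P(E|H)
     = 0.5571 × 0.6000 / 0.8000
     = 0.33426000 / 0.8000
     = 0.4178


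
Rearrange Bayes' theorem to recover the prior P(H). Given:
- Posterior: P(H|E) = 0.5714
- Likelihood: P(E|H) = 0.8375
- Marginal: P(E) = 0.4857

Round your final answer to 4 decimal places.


From Bayes' theorem: P(H|E) = P(E|H) × P(H) / P(E)

Rearranging for P(H):
P(H) = P(H|E) × P(E) / P(E|H)
     = 0.5714 × 0.4857 / 0.8375
     = 0.27752898 / 0.8375
     = 0.3314


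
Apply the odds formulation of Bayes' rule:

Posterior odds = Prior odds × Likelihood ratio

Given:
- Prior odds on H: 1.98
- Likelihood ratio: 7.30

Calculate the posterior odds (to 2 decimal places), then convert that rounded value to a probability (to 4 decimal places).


Step 1: Calculate posterior odds
Posterior odds = Prior odds × LR
               = 1.98 × 7.30
               = 14.45

Step 2: Convert to probability
P(H|E) = Posterior odds / (1 + Posterior odds)
       = 14.45 / (1 + 14.45)
       = 14.45 / 15.45
       = 0.9353

The evidence increased P(H) from 0.6644 to 0.9353.


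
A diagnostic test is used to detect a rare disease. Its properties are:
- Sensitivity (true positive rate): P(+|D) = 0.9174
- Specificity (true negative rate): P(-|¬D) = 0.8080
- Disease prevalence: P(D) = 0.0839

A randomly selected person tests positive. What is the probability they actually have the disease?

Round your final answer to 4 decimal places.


Let D = has disease, + = positive test

Given:
- P(D) = 0.0839 (prevalence)
- P(+|D) = 0.9174 (sensitivity)
- P(-|¬D) = 0.8080 (specificity)
- P(+|¬D) = 0.1920 (false positive rate = 1 - specificity)

Step 1: Find P(+)
P(+) = P(+|D)P(D) + P(+|¬D)P(¬D)
     = 0.9174 × 0.0839 + 0.1920 × 0.9161
     = 0.07696986 + 0.17589120
     = 0.25286106

Step 2: Apply Bayes' theorem for P(D|+)
P(D|+) = P(+|D)P(D) / P(+)
       = 0.07696986 / 0.25286106
       = 0.3044


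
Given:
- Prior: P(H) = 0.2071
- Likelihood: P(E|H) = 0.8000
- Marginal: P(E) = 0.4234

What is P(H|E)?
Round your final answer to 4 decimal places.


Using Bayes' theorem:

P(H|E) = P(E|H) × P(H) / P(E)
       = 0.8000 × 0.2071 / 0.4234
       = 0.16568000 / 0.4234
       = 0.3913

The evidence strengthens our belief in H.
Prior: 0.2071 → Posterior: 0.3913


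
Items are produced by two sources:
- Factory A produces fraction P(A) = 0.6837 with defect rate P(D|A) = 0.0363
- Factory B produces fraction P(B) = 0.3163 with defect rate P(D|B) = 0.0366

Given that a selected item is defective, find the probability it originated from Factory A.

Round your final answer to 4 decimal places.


Let A = from Factory A, D = defective

Given:
- P(A) = 0.6837, P(B) = 0.3163
- P(D|A) = 0.0363, P(D|B) = 0.0366

Step 1: Find P(D)
P(D) = P(D|A)P(A) + P(D|B)P(B)
     = 0.0363 × 0.6837 + 0.0366 × 0.3163
     = 0.02481831 + 0.01157658
     = 0.03639489

Step 2: Apply Bayes' theorem
P(A|D) = P(D|A)P(A) / P(D)
       = 0.02481831 / 0.03639489
       = 0.6819


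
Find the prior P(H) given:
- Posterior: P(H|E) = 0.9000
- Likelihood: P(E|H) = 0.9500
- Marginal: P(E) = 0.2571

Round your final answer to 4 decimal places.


From Bayes' theorem: P(H|E) = P(E|H) × P(H) / P(E)

Rearranging for P(H):
P(H) = P(H|E) × P(E) / P(E|H)
     = 0.9000 × 0.2571 / 0.9500
     = 0.23139000 / 0.9500
     = 0.2436


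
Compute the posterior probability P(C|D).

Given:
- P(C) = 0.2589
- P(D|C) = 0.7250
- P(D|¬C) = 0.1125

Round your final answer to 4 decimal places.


Bayes' theorem: P(C|D) = P(D|C) × P(C) / P(D)

Step 1: Calculate P(D) using law of total probability
P(D) = P(D|C)P(C) + P(D|¬C)P(¬C)
     = 0.7250 × 0.2589 + 0.1125 × 0.7411
     = 0.18770250 + 0.08337375
     = 0.27107625

Step 2: Apply Bayes' theorem
P(C|D) = P(D|C) × P(C) / P(D)
       = 0.18770250 / 0.27107625
       = 0.6924


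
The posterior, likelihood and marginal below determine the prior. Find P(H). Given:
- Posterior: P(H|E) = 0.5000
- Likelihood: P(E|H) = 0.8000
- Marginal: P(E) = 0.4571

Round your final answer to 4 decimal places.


From Bayes' theorem: P(H|E) = P(E|H) × P(H) / P(E)

Rearranging for P(H):
P(H) = P(H|E) × P(E) / P(E|H)
     = 0.5000 × 0.4571 / 0.8000
     = 0.22855000 / 0.8000
     = 0.2857


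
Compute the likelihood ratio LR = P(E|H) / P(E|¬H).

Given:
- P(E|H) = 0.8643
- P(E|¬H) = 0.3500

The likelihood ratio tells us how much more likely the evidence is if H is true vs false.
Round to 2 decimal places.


Likelihood Ratio (LR) = P(E|H) / P(E|¬H)

LR = 0.8643 / 0.3500
   = 2.47

The evidence is 2.47 times more likely if H is true than if H is false.
Since LR > 1, the evidence supports H over ¬H.


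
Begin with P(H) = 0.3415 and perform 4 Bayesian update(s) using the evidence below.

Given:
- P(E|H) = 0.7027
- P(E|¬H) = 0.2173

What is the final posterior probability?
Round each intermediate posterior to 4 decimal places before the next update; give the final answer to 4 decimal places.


Sequential Bayesian updating:

Initial prior: P(H) = 0.3415

Update 1:
  P(E) = 0.7027 × 0.3415 + 0.2173 × 0.6585 = 0.23997205 + 0.14309205 = 0.38306410
  P(H|E) = 0.23997205 / 0.38306410 = 0.6265

Update 2:
  P(E) = 0.7027 × 0.6265 + 0.2173 × 0.3735 = 0.44024155 + 0.08116155 = 0.52140310
  P(H|E) = 0.44024155 / 0.52140310 = 0.8443

Update 3:
  P(E) = 0.7027 × 0.8443 + 0.2173 × 0.1557 = 0.59328961 + 0.03383361 = 0.62712322
  P(H|E) = 0.59328961 / 0.62712322 = 0.9460

Update 4:
  P(E) = 0.7027 × 0.9460 + 0.2173 × 0.0540 = 0.66475420 + 0.01173420 = 0.67648840
  P(H|E) = 0.66475420 / 0.67648840 = 0.9827

Final posterior: 0.9827


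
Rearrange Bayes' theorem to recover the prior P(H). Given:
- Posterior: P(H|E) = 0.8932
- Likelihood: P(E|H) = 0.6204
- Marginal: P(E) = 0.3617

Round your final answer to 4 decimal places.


From Bayes' theorem: P(H|E) = P(E|H) × P(H) / P(E)

Rearranging for P(H):
P(H) = P(H|E) × P(E) / P(E|H)
     = 0.8932 × 0.3617 / 0.6204
     = 0.32307044 / 0.6204
     = 0.5207


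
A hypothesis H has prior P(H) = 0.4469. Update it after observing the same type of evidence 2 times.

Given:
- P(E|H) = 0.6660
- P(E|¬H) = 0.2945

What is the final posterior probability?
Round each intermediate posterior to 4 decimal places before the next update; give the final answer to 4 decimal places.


Sequential Bayesian updating:

Initial prior: P(H) = 0.4469

Update 1:
  P(E) = 0.6660 × 0.4469 + 0.2945 × 0.5531 = 0.29763540 + 0.16288795 = 0.46052335
  P(H|E) = 0.29763540 / 0.46052335 = 0.6463

Update 2:
  P(E) = 0.6660 × 0.6463 + 0.2945 × 0.3537 = 0.43043580 + 0.10416465 = 0.53460045
  P(H|E) = 0.43043580 / 0.53460045 = 0.8052

Final posterior: 0.8052


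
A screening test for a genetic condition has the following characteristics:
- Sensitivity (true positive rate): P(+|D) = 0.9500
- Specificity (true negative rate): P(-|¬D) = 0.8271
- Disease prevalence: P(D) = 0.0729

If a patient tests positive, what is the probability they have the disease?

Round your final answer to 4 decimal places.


Let D = has disease, + = positive test

Given:
- P(D) = 0.0729 (prevalence)
- P(+|D) = 0.9500 (sensitivity)
- P(-|¬D) = 0.8271 (specificity)
- P(+|¬D) = 0.1729 (false positive rate = 1 - specificity)

Step 1: Find P(+)
P(+) = P(+|D)P(D) + P(+|¬D)P(¬D)
     = 0.9500 × 0.0729 + 0.1729 × 0.9271
     = 0.06925500 + 0.16029559
     = 0.22955059

Step 2: Apply Bayes' theorem for P(D|+)
P(D|+) = P(+|D)P(D) / P(+)
       = 0.06925500 / 0.22955059
       = 0.3017


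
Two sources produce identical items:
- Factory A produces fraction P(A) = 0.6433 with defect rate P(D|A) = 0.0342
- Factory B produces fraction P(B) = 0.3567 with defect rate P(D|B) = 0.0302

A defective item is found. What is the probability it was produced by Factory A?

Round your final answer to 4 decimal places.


Let A = from Factory A, D = defective

Given:
- P(A) = 0.6433, P(B) = 0.3567
- P(D|A) = 0.0342, P(D|B) = 0.0302

Step 1: Find P(D)
P(D) = P(D|A)P(A) + P(D|B)P(B)
     = 0.0342 × 0.6433 + 0.0302 × 0.3567
     = 0.02200086 + 0.01077234
     = 0.03277320

Step 2: Apply Bayes' theorem
P(A|D) = P(D|A)P(A) / P(D)
       = 0.02200086 / 0.03277320
       = 0.6713


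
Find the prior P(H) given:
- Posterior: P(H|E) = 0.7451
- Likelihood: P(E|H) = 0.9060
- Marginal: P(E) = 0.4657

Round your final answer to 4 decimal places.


From Bayes' theorem: P(H|E) = P(E|H) × P(H) / P(E)

Rearranging for P(H):
P(H) = P(H|E) × P(E) / P(E|H)
     = 0.7451 × 0.4657 / 0.9060
     = 0.34699307 / 0.9060
     = 0.3830


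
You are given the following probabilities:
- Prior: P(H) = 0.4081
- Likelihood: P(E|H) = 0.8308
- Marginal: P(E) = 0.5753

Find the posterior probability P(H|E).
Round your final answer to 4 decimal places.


Using Bayes' theorem:

P(H|E) = P(E|H) × P(H) / P(E)
       = 0.8308 × 0.4081 / 0.5753
       = 0.33904948 / 0.5753
       = 0.5893

The evidence strengthens our belief in H.
Prior: 0.4081 → Posterior: 0.5893


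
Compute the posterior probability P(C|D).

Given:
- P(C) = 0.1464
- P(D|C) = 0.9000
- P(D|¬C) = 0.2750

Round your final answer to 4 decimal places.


Bayes' theorem: P(C|D) = P(D|C) × P(C) / P(D)

Step 1: Calculate P(D) using law of total probability
P(D) = P(D|C)P(C) + P(D|¬C)P(¬C)
     = 0.9000 × 0.1464 + 0.2750 × 0.8536
     = 0.13176000 + 0.23474000
     = 0.36650000

Step 2: Apply Bayes' theorem
P(C|D) = P(D|C) × P(C) / P(D)
       = 0.13176000 / 0.36650000
       = 0.3595


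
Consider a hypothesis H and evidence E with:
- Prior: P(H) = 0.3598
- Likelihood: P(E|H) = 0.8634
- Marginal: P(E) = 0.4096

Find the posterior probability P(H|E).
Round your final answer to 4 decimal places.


Using Bayes' theorem:

P(H|E) = P(E|H) × P(H) / P(E)
       = 0.8634 × 0.3598 / 0.4096
       = 0.31065132 / 0.4096
       = 0.7584

The evidence strengthens our belief in H.
Prior: 0.3598 → Posterior: 0.7584


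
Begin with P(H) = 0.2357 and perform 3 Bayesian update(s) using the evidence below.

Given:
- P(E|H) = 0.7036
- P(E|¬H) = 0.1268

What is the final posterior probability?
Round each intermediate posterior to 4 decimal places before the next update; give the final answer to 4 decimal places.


Sequential Bayesian updating:

Initial prior: P(H) = 0.2357

Update 1:
  P(E) = 0.7036 × 0.2357 + 0.1268 × 0.7643 = 0.16583852 + 0.09691324 = 0.26275176
  P(H|E) = 0.16583852 / 0.26275176 = 0.6312

Update 2:
  P(E) = 0.7036 × 0.6312 + 0.1268 × 0.3688 = 0.44411232 + 0.04676384 = 0.49087616
  P(H|E) = 0.44411232 / 0.49087616 = 0.9047

Update 3:
  P(E) = 0.7036 × 0.9047 + 0.1268 × 0.0953 = 0.63654692 + 0.01208404 = 0.64863096
  P(H|E) = 0.63654692 / 0.64863096 = 0.9814

Final posterior: 0.9814


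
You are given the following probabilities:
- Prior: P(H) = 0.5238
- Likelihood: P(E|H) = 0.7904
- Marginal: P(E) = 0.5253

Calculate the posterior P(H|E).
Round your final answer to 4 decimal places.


Using Bayes' theorem:

P(H|E) = P(E|H) × P(H) / P(E)
       = 0.7904 × 0.5238 / 0.5253
       = 0.41401152 / 0.5253
       = 0.7881

The evidence strengthens our belief in H.
Prior: 0.5238 → Posterior: 0.7881


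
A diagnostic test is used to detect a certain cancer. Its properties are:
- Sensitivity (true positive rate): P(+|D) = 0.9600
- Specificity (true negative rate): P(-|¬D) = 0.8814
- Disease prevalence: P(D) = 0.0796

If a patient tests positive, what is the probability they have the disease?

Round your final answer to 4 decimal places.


Let D = has disease, + = positive test

Given:
- P(D) = 0.0796 (prevalence)
- P(+|D) = 0.9600 (sensitivity)
- P(-|¬D) = 0.8814 (specificity)
- P(+|¬D) = 0.1186 (false positive rate = 1 - specificity)

Step 1: Find P(+)
P(+) = P(+|D)P(D) + P(+|¬D)P(¬D)
     = 0.9600 × 0.0796 + 0.1186 × 0.9204
     = 0.07641600 + 0.10915944
     = 0.18557544

Step 2: Apply Bayes' theorem for P(D|+)
P(D|+) = P(+|D)P(D) / P(+)
       = 0.07641600 / 0.18557544
       = 0.4118


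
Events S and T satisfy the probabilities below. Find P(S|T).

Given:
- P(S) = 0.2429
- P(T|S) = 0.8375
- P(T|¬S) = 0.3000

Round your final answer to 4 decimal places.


Bayes' theorem: P(S|T) = P(T|S) × P(S) / P(T)

Step 1: Calculate P(T) using law of total probability
P(T) = P(T|S)P(S) + P(T|¬S)P(¬S)
     = 0.8375 × 0.2429 + 0.3000 × 0.7571
     = 0.20342875 + 0.22713000
     = 0.43055875

Step 2: Apply Bayes' theorem
P(S|T) = P(T|S) × P(S) / P(T)
       = 0.20342875 / 0.43055875
       = 0.4725


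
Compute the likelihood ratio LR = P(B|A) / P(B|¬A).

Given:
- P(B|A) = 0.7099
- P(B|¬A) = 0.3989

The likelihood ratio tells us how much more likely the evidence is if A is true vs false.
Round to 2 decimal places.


Likelihood Ratio (LR) = P(B|A) / P(B|¬A)

LR = 0.7099 / 0.3989
   = 1.78

The evidence is 1.78 times more likely if A is true than if A is false.
Since LR > 1, the evidence supports A over ¬A.


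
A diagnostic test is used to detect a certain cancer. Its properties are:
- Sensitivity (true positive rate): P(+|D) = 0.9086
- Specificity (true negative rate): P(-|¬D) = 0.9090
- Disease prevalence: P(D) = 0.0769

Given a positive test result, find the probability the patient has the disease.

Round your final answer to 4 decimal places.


Let D = has disease, + = positive test

Given:
- P(D) = 0.0769 (prevalence)
- P(+|D) = 0.9086 (sensitivity)
- P(-|¬D) = 0.9090 (specificity)
- P(+|¬D) = 0.0910 (false positive rate = 1 - specificity)

Step 1: Find P(+)
P(+) = P(+|D)P(D) + P(+|¬D)P(¬D)
     = 0.9086 × 0.0769 + 0.0910 × 0.9231
     = 0.06987134 + 0.08400210
     = 0.15387344

Step 2: Apply Bayes' theorem for P(D|+)
P(D|+) = P(+|D)P(D) / P(+)
       = 0.06987134 / 0.15387344
       = 0.4541


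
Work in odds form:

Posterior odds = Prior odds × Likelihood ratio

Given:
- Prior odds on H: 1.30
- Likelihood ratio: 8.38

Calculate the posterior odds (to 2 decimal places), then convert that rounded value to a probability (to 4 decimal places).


Step 1: Calculate posterior odds
Posterior odds = Prior odds × LR
               = 1.30 × 8.38
               = 10.89

Step 2: Convert to probability
P(H|E) = Posterior odds / (1 + Posterior odds)
       = 10.89 / (1 + 10.89)
       = 10.89 / 11.89
       = 0.9159

The evidence increased P(H) from 0.5652 to 0.9159.


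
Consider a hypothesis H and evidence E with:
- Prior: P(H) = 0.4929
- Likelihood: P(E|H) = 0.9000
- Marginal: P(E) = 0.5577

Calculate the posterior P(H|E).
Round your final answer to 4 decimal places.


Using Bayes' theorem:

P(H|E) = P(E|H) × P(H) / P(E)
       = 0.9000 × 0.4929 / 0.5577
       = 0.44361000 / 0.5577
       = 0.7954

The evidence strengthens our belief in H.
Prior: 0.4929 → Posterior: 0.7954


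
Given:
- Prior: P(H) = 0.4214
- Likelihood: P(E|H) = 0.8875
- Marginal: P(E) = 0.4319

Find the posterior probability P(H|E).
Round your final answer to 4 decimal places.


Using Bayes' theorem:

P(H|E) = P(E|H) × P(H) / P(E)
       = 0.8875 × 0.4214 / 0.4319
       = 0.37399250 / 0.4319
       = 0.8659

The evidence strengthens our belief in H.
Prior: 0.4214 → Posterior: 0.8659


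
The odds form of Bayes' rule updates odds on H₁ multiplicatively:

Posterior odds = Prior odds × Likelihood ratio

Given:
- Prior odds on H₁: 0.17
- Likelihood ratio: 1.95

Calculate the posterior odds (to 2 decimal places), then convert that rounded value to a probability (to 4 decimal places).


Step 1: Calculate posterior odds
Posterior odds = Prior odds × LR
               = 0.17 × 1.95
               = 0.33

Step 2: Convert to probability
P(H₁|E) = Posterior odds / (1 + Posterior odds)
       = 0.33 / (1 + 0.33)
       = 0.33 / 1.33
       = 0.2481

The evidence increased P(H₁) from 0.1453 to 0.2481.


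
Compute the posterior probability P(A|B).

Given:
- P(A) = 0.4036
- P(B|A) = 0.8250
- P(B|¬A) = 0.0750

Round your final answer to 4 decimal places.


Bayes' theorem: P(A|B) = P(B|A) × P(A) / P(B)

Step 1: Calculate P(B) using law of total probability
P(B) = P(B|A)P(A) + P(B|¬A)P(¬A)
     = 0.8250 × 0.4036 + 0.0750 × 0.5964
     = 0.33297000 + 0.04473000
     = 0.37770000

Step 2: Apply Bayes' theorem
P(A|B) = P(B|A) × P(A) / P(B)
       = 0.33297000 / 0.37770000
       = 0.8816


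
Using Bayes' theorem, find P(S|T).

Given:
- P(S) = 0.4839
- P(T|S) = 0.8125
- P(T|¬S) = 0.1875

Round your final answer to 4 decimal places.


Bayes' theorem: P(S|T) = P(T|S) × P(S) / P(T)

Step 1: Calculate P(T) using law of total probability
P(T) = P(T|S)P(S) + P(T|¬S)P(¬S)
     = 0.8125 × 0.4839 + 0.1875 × 0.5161
     = 0.39316875 + 0.09676875
     = 0.48993750

Step 2: Apply Bayes' theorem
P(S|T) = P(T|S) × P(S) / P(T)
       = 0.39316875 / 0.48993750
       = 0.8025


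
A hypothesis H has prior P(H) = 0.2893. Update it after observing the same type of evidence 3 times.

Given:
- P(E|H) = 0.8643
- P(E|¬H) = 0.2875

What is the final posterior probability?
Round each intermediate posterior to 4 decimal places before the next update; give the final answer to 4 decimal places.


Sequential Bayesian updating:

Initial prior: P(H) = 0.2893

Update 1:
  P(E) = 0.8643 × 0.2893 + 0.2875 × 0.7107 = 0.25004199 + 0.20432625 = 0.45436824
  P(H|E) = 0.25004199 / 0.45436824 = 0.5503

Update 2:
  P(E) = 0.8643 × 0.5503 + 0.2875 × 0.4497 = 0.47562429 + 0.12928875 = 0.60491304
  P(H|E) = 0.47562429 / 0.60491304 = 0.7863

Update 3:
  P(E) = 0.8643 × 0.7863 + 0.2875 × 0.2137 = 0.67959909 + 0.06143875 = 0.74103784
  P(H|E) = 0.67959909 / 0.74103784 = 0.9171

Final posterior: 0.9171


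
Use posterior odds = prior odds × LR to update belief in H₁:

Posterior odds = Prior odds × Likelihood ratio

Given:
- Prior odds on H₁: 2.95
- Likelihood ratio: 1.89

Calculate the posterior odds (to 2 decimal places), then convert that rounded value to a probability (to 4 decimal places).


Step 1: Calculate posterior odds
Posterior odds = Prior odds × LR
               = 2.95 × 1.89
               = 5.58

Step 2: Convert to probability
P(H₁|E) = Posterior odds / (1 + Posterior odds)
       = 5.58 / (1 + 5.58)
       = 5.58 / 6.58
       = 0.8480

The evidence increased P(H₁) from 0.7468 to 0.8480.


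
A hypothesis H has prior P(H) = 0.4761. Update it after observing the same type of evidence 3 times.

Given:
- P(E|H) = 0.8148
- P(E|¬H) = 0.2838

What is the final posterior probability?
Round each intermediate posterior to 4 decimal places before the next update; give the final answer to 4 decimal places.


Sequential Bayesian updating:

Initial prior: P(H) = 0.4761

Update 1:
  P(E) = 0.8148 × 0.4761 + 0.2838 × 0.5239 = 0.38792628 + 0.14868282 = 0.53660910
  P(H|E) = 0.38792628 / 0.53660910 = 0.7229

Update 2:
  P(E) = 0.8148 × 0.7229 + 0.2838 × 0.2771 = 0.58901892 + 0.07864098 = 0.66765990
  P(H|E) = 0.58901892 / 0.66765990 = 0.8822

Update 3:
  P(E) = 0.8148 × 0.8822 + 0.2838 × 0.1178 = 0.71881656 + 0.03343164 = 0.75224820
  P(H|E) = 0.71881656 / 0.75224820 = 0.9556

Final posterior: 0.9556


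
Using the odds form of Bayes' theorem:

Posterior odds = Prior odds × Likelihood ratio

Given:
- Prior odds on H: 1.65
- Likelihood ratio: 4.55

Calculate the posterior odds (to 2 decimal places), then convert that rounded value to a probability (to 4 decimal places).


Step 1: Calculate posterior odds
Posterior odds = Prior odds × LR
               = 1.65 × 4.55
               = 7.51

Step 2: Convert to probability
P(H|E) = Posterior odds / (1 + Posterior odds)
       = 7.51 / (1 + 7.51)
       = 7.51 / 8.51
       = 0.8825

The evidence increased P(H) from 0.6226 to 0.8825.


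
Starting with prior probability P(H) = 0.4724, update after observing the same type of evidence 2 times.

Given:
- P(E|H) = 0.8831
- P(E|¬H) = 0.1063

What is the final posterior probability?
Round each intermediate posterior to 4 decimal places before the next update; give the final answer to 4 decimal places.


Sequential Bayesian updating:

Initial prior: P(H) = 0.4724

Update 1:
  P(E) = 0.8831 × 0.4724 + 0.1063 × 0.5276 = 0.41717644 + 0.05608388 = 0.47326032
  P(H|E) = 0.41717644 / 0.47326032 = 0.8815

Update 2:
  P(E) = 0.8831 × 0.8815 + 0.1063 × 0.1185 = 0.77845265 + 0.01259655 = 0.79104920
  P(H|E) = 0.77845265 / 0.79104920 = 0.9841

Final posterior: 0.9841


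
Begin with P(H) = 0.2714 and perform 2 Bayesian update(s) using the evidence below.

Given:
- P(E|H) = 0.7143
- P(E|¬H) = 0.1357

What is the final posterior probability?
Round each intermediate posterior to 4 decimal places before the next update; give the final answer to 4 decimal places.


Sequential Bayesian updating:

Initial prior: P(H) = 0.2714

Update 1:
  P(E) = 0.7143 × 0.2714 + 0.1357 × 0.7286 = 0.19386102 + 0.09887102 = 0.29273204
  P(H|E) = 0.19386102 / 0.29273204 = 0.6622

Update 2:
  P(E) = 0.7143 × 0.6622 + 0.1357 × 0.3378 = 0.47300946 + 0.04583946 = 0.51884892
  P(H|E) = 0.47300946 / 0.51884892 = 0.9117

Final posterior: 0.9117


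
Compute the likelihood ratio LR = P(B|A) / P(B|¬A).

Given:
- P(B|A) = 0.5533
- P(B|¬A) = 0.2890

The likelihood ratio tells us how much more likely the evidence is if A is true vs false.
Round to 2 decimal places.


Likelihood Ratio (LR) = P(B|A) / P(B|¬A)

LR = 0.5533 / 0.2890
   = 1.91

The evidence is 1.91 times more likely if A is true than if A is false.
Since LR > 1, the evidence supports A over ¬A.


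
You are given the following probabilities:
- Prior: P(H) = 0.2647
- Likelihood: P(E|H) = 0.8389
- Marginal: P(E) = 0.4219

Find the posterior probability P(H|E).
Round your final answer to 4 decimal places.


Using Bayes' theorem:

P(H|E) = P(E|H) × P(H) / P(E)
       = 0.8389 × 0.2647 / 0.4219
       = 0.22205683 / 0.4219
       = 0.5263

The evidence strengthens our belief in H.
Prior: 0.2647 → Posterior: 0.5263


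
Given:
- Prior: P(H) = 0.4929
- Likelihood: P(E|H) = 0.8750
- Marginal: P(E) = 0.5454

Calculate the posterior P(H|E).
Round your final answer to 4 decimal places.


Using Bayes' theorem:

P(H|E) = P(E|H) × P(H) / P(E)
       = 0.8750 × 0.4929 / 0.5454
       = 0.43128750 / 0.5454
       = 0.7908

The evidence strengthens our belief in H.
Prior: 0.4929 → Posterior: 0.7908


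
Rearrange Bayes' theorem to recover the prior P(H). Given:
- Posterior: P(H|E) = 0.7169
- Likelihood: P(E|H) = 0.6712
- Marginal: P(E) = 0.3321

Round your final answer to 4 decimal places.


From Bayes' theorem: P(H|E) = P(E|H) × P(H) / P(E)

Rearranging for P(H):
P(H) = P(H|E) × P(E) / P(E|H)
     = 0.7169 × 0.3321 / 0.6712
     = 0.23808249 / 0.6712
     = 0.3547


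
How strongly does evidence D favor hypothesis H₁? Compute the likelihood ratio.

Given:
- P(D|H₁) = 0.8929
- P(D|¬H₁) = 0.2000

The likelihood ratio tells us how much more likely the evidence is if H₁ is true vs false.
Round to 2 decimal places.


Likelihood Ratio (LR) = P(D|H₁) / P(D|¬H₁)

LR = 0.8929 / 0.2000
   = 4.46

The evidence is 4.46 times more likely if H₁ is true than if H₁ is false.
Since LR > 1, the evidence supports H₁ over ¬H₁.


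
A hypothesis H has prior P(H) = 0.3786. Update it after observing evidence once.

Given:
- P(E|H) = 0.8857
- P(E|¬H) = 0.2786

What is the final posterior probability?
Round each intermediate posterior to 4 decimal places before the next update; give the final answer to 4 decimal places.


Sequential Bayesian updating:

Initial prior: P(H) = 0.3786

Update 1:
  P(E) = 0.8857 × 0.3786 + 0.2786 × 0.6214 = 0.33532602 + 0.17312204 = 0.50844806
  P(H|E) = 0.33532602 / 0.50844806 = 0.6595

Final posterior: 0.6595


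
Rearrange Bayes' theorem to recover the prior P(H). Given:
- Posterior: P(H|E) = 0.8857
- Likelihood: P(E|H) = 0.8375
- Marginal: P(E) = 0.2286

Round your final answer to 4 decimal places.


From Bayes' theorem: P(H|E) = P(E|H) × P(H) / P(E)

Rearranging for P(H):
P(H) = P(H|E) × P(E) / P(E|H)
     = 0.8857 × 0.2286 / 0.8375
     = 0.20247102 / 0.8375
     = 0.2418


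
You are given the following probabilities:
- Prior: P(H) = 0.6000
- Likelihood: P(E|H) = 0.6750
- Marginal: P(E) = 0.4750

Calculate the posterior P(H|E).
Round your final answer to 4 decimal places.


Using Bayes' theorem:

P(H|E) = P(E|H) × P(H) / P(E)
       = 0.6750 × 0.6000 / 0.4750
       = 0.40500000 / 0.4750
       = 0.8526

The evidence strengthens our belief in H.
Prior: 0.6000 → Posterior: 0.8526


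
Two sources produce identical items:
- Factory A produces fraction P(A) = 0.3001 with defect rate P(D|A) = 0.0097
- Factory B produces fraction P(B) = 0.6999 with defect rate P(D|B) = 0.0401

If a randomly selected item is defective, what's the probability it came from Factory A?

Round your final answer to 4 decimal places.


Let A = from Factory A, D = defective

Given:
- P(A) = 0.3001, P(B) = 0.6999
- P(D|A) = 0.0097, P(D|B) = 0.0401

Step 1: Find P(D)
P(D) = P(D|A)P(A) + P(D|B)P(B)
     = 0.0097 × 0.3001 + 0.0401 × 0.6999
     = 0.00291097 + 0.02806599
     = 0.03097696

Step 2: Apply Bayes' theorem
P(A|D) = P(D|A)P(A) / P(D)
       = 0.00291097 / 0.03097696
       = 0.0940


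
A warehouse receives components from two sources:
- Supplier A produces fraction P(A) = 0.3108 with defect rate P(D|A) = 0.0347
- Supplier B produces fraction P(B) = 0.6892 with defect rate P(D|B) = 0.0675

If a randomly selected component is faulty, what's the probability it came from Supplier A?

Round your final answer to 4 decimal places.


Let A = from Supplier A, D = faulty

Given:
- P(A) = 0.3108, P(B) = 0.6892
- P(D|A) = 0.0347, P(D|B) = 0.0675

Step 1: Find P(D)
P(D) = P(D|A)P(A) + P(D|B)P(B)
     = 0.0347 × 0.3108 + 0.0675 × 0.6892
     = 0.01078476 + 0.04652100
     = 0.05730576

Step 2: Apply Bayes' theorem
P(A|D) = P(D|A)P(A) / P(D)
       = 0.01078476 / 0.05730576
       = 0.1882


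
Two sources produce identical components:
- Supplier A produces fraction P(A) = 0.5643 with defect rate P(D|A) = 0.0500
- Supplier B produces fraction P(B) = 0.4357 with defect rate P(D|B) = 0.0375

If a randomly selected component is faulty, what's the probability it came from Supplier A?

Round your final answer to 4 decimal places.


Let A = from Supplier A, D = faulty

Given:
- P(A) = 0.5643, P(B) = 0.4357
- P(D|A) = 0.0500, P(D|B) = 0.0375

Step 1: Find P(D)
P(D) = P(D|A)P(A) + P(D|B)P(B)
     = 0.0500 × 0.5643 + 0.0375 × 0.4357
     = 0.02821500 + 0.01633875
     = 0.04455375

Step 2: Apply Bayes' theorem
P(A|D) = P(D|A)P(A) / P(D)
       = 0.02821500 / 0.04455375
       = 0.6333


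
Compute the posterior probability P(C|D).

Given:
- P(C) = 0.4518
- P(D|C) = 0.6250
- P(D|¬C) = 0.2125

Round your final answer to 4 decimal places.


Bayes' theorem: P(C|D) = P(D|C) × P(C) / P(D)

Step 1: Calculate P(D) using law of total probability
P(D) = P(D|C)P(C) + P(D|¬C)P(¬C)
     = 0.6250 × 0.4518 + 0.2125 × 0.5482
     = 0.28237500 + 0.11649250
     = 0.39886750

Step 2: Apply Bayes' theorem
P(C|D) = P(D|C) × P(C) / P(D)
       = 0.28237500 / 0.39886750
       = 0.7079


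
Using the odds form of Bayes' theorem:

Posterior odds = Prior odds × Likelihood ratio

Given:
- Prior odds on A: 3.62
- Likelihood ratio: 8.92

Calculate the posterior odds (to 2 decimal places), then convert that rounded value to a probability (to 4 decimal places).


Step 1: Calculate posterior odds
Posterior odds = Prior odds × LR
               = 3.62 × 8.92
               = 32.29

Step 2: Convert to probability
P(A|E) = Posterior odds / (1 + Posterior odds)
       = 32.29 / (1 + 32.29)
       = 32.29 / 33.29
       = 0.9700

The evidence increased P(A) from 0.7835 to 0.9700.


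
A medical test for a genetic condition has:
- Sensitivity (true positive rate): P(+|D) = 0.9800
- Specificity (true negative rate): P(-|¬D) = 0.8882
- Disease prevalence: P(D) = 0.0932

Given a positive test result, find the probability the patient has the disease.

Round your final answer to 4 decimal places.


Let D = has disease, + = positive test

Given:
- P(D) = 0.0932 (prevalence)
- P(+|D) = 0.9800 (sensitivity)
- P(-|¬D) = 0.8882 (specificity)
- P(+|¬D) = 0.1118 (false positive rate = 1 - specificity)

Step 1: Find P(+)
P(+) = P(+|D)P(D) + P(+|¬D)P(¬D)
     = 0.9800 × 0.0932 + 0.1118 × 0.9068
     = 0.09133600 + 0.10138024
     = 0.19271624

Step 2: Apply Bayes' theorem for P(D|+)
P(D|+) = P(+|D)P(D) / P(+)
       = 0.09133600 / 0.19271624
       = 0.4739


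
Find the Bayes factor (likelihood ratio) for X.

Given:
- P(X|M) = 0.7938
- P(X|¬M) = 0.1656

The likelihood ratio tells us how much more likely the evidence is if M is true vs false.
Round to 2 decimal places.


Likelihood Ratio (LR) = P(X|M) / P(X|¬M)

LR = 0.7938 / 0.1656
   = 4.79

The evidence is 4.79 times more likely if M is true than if M is false.
LR > 1, so observing X raises the odds in favor of M.


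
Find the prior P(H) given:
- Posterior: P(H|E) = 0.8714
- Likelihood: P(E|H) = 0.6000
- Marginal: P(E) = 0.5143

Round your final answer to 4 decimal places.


From Bayes' theorem: P(H|E) = P(E|H) × P(H) / P(E)

Rearranging for P(H):
P(H) = P(H|E) × P(E) / P(E|H)
     = 0.8714 × 0.5143 / 0.6000
     = 0.44816102 / 0.6000
     = 0.7469


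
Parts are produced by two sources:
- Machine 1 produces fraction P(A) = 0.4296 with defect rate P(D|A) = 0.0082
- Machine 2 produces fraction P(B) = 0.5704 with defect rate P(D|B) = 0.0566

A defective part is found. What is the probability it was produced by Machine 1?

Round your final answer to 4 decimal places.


Let A = from Machine 1, D = defective

Given:
- P(A) = 0.4296, P(B) = 0.5704
- P(D|A) = 0.0082, P(D|B) = 0.0566

Step 1: Find P(D)
P(D) = P(D|A)P(A) + P(D|B)P(B)
     = 0.0082 × 0.4296 + 0.0566 × 0.5704
     = 0.00352272 + 0.03228464
     = 0.03580736

Step 2: Apply Bayes' theorem
P(A|D) = P(D|A)P(A) / P(D)
       = 0.00352272 / 0.03580736
       = 0.0984


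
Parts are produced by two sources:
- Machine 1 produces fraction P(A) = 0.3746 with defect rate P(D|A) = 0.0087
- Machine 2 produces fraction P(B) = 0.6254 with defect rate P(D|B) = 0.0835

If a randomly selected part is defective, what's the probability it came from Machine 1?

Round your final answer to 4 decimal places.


Let A = from Machine 1, D = defective

Given:
- P(A) = 0.3746, P(B) = 0.6254
- P(D|A) = 0.0087, P(D|B) = 0.0835

Step 1: Find P(D)
P(D) = P(D|A)P(A) + P(D|B)P(B)
     = 0.0087 × 0.3746 + 0.0835 × 0.6254
     = 0.00325902 + 0.05222090
     = 0.05547992

Step 2: Apply Bayes' theorem
P(A|D) = P(D|A)P(A) / P(D)
       = 0.00325902 / 0.05547992
       = 0.0587


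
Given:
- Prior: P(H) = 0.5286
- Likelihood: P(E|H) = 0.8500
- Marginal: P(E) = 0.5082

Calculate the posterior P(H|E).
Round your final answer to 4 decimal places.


Using Bayes' theorem:

P(H|E) = P(E|H) × P(H) / P(E)
       = 0.8500 × 0.5286 / 0.5082
       = 0.44931000 / 0.5082
       = 0.8841

The evidence strengthens our belief in H.
Prior: 0.5286 → Posterior: 0.8841


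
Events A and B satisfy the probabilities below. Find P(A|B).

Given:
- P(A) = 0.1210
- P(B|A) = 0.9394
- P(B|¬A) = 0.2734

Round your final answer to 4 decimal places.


Bayes' theorem: P(A|B) = P(B|A) × P(A) / P(B)

Step 1: Calculate P(B) using law of total probability
P(B) = P(B|A)P(A) + P(B|¬A)P(¬A)
     = 0.9394 × 0.1210 + 0.2734 × 0.8790
     = 0.11366740 + 0.24031860
     = 0.35398600

Step 2: Apply Bayes' theorem
P(A|B) = P(B|A) × P(A) / P(B)
       = 0.11366740 / 0.35398600
       = 0.3211


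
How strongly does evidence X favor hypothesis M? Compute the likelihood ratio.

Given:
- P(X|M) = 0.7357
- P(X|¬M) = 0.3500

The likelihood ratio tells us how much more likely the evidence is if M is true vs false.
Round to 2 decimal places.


Likelihood Ratio (LR) = P(X|M) / P(X|¬M)

LR = 0.7357 / 0.3500
   = 2.10

The evidence is 2.10 times more likely if M is true than if M is false.
Since LR > 1, the evidence supports M over ¬M.


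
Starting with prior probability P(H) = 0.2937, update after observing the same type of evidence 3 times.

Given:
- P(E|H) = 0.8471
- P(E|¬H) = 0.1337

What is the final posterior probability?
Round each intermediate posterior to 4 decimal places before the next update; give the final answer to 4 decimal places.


Sequential Bayesian updating:

Initial prior: P(H) = 0.2937

Update 1:
  P(E) = 0.8471 × 0.2937 + 0.1337 × 0.7063 = 0.24879327 + 0.09443231 = 0.34322558
  P(H|E) = 0.24879327 / 0.34322558 = 0.7249

Update 2:
  P(E) = 0.8471 × 0.7249 + 0.1337 × 0.2751 = 0.61406279 + 0.03678087 = 0.65084366
  P(H|E) = 0.61406279 / 0.65084366 = 0.9435

Update 3:
  P(E) = 0.8471 × 0.9435 + 0.1337 × 0.0565 = 0.79923885 + 0.00755405 = 0.80679290
  P(H|E) = 0.79923885 / 0.80679290 = 0.9906

Final posterior: 0.9906


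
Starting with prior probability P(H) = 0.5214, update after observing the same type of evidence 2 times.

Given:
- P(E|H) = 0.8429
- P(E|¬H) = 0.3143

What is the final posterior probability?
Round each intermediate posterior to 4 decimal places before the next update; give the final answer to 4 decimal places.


Sequential Bayesian updating:

Initial prior: P(H) = 0.5214

Update 1:
  P(E) = 0.8429 × 0.5214 + 0.3143 × 0.4786 = 0.43948806 + 0.15042398 = 0.58991204
  P(H|E) = 0.43948806 / 0.58991204 = 0.7450

Update 2:
  P(E) = 0.8429 × 0.7450 + 0.3143 × 0.2550 = 0.62796050 + 0.08014650 = 0.70810700
  P(H|E) = 0.62796050 / 0.70810700 = 0.8868

Final posterior: 0.8868


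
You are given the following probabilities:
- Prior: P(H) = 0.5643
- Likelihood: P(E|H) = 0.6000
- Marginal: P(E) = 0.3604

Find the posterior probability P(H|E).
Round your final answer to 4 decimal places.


Using Bayes' theorem:

P(H|E) = P(E|H) × P(H) / P(E)
       = 0.6000 × 0.5643 / 0.3604
       = 0.33858000 / 0.3604
       = 0.9395

The evidence strengthens our belief in H.
Prior: 0.5643 → Posterior: 0.9395
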